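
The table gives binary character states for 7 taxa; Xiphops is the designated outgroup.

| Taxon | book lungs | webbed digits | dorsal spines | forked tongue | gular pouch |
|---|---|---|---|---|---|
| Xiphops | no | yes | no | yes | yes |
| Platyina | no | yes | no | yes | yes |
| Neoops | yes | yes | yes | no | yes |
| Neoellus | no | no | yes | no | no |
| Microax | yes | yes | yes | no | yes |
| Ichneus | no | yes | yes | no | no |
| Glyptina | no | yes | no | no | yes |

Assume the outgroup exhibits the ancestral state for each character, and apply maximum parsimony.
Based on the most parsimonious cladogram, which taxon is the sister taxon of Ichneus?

Neoellus

Character polarity is set by the outgroup: the derived state is whichever differs from the outgroup's state, so for webbed digits, forked tongue, gular pouch the derived state is 'no', and for the remaining characters it is 'yes'.
book lungs: derived state 'yes' in Microax and Neoops only — synapomorphy for {Microax, Neoops}.
webbed digits: derived state 'no' in Neoellus only — an autapomorphy, so it tells us nothing about relationships among taxa.
dorsal spines: derived state 'yes' in Ichneus, Microax, Neoellus, and Neoops only — synapomorphy for {Ichneus, Microax, Neoellus, Neoops}.
forked tongue: derived state 'no' in Glyptina, Ichneus, Microax, Neoellus, and Neoops only — synapomorphy for {Glyptina, Ichneus, Microax, Neoellus, Neoops}.
Only Ichneus and Neoellus show the derived state 'no' for gular pouch, supporting them as a clade.
Most parsimonious ingroup topology: (Platyina,(((Neoops,Microax),(Neoellus,Ichneus)),Glyptina)).
Ichneus and Neoellus form a cherry on this tree, so they are sister taxa.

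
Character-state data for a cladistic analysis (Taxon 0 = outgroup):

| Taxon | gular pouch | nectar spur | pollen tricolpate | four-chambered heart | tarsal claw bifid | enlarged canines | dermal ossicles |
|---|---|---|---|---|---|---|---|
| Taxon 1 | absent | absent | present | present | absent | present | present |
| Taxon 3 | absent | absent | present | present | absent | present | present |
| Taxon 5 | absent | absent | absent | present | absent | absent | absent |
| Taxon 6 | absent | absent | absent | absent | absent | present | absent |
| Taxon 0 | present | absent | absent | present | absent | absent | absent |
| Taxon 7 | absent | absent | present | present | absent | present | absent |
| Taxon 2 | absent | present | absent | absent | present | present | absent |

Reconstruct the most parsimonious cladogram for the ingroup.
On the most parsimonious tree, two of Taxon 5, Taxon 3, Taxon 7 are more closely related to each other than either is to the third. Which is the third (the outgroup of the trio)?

Taxon 5

Character polarity is set by the outgroup: the derived state is whichever differs from the outgroup's state, so for gular pouch, four-chambered heart the derived state is 'absent', and for the remaining characters it is 'present'.
All ingroup taxa share the derived state 'absent' for gular pouch; it defines the ingroup but does not resolve relationships within it.
nectar spur: derived state 'present' in Taxon 2 only — an autapomorphy, so it tells us nothing about relationships among taxa.
pollen tricolpate: derived state 'present' in Taxon 1, Taxon 3, and Taxon 7 only — synapomorphy for {Taxon 1, Taxon 3, Taxon 7}.
four-chambered heart (derived state 'absent') is shared by Taxon 2 and Taxon 6 — a synapomorphy uniting that clade.
tarsal claw bifid (derived state 'present') is unique to Taxon 2 (autapomorphy; uninformative for grouping).
enlarged canines (derived state 'present') is shared by Taxon 1, Taxon 2, Taxon 3, Taxon 6, and Taxon 7 — a synapomorphy uniting that clade.
Only Taxon 1 and Taxon 3 show the derived state 'present' for dermal ossicles, supporting them as a clade.
Most parsimonious ingroup topology: (((Taxon 6,Taxon 2),((Taxon 3,Taxon 1),Taxon 7)),Taxon 5).
Taxon 3 and Taxon 7 share a more recent common ancestor with each other than either does with Taxon 5, so Taxon 5 is the least closely related of the three.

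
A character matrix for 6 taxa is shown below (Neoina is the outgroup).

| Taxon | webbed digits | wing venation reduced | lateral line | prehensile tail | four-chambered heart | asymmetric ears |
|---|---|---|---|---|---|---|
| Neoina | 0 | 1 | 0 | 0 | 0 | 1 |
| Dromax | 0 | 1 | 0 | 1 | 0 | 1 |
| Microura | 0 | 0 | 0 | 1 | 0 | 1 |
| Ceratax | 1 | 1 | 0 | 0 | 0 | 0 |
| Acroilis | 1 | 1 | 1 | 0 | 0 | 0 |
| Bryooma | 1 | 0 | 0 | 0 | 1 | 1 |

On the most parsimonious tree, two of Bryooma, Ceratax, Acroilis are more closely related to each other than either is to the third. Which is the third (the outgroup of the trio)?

Bryooma

Character polarity is set by the outgroup: the derived state is whichever differs from the outgroup's state, so for wing venation reduced, asymmetric ears the derived state is '0', and for the remaining characters it is '1'.
webbed digits: derived state '1' in Acroilis, Bryooma, and Ceratax only — synapomorphy for {Acroilis, Bryooma, Ceratax}.
wing venation reduced groups Bryooma and Microura, which is incompatible with the clades supported by the remaining characters; treating it as convergent (homoplasy) costs fewer steps than any alternative tree.
lateral line (derived state '1') is unique to Acroilis (autapomorphy; uninformative for grouping).
prehensile tail: derived state '1' in Dromax and Microura only — synapomorphy for {Dromax, Microura}.
four-chambered heart (derived state '1') is unique to Bryooma (autapomorphy; uninformative for grouping).
Only Acroilis and Ceratax show the derived state '0' for asymmetric ears, supporting them as a clade.
Most parsimonious ingroup topology: ((Dromax,Microura),((Ceratax,Acroilis),Bryooma)).
Acroilis and Ceratax share a more recent common ancestor with each other than either does with Bryooma, so Bryooma is the least closely related of the three.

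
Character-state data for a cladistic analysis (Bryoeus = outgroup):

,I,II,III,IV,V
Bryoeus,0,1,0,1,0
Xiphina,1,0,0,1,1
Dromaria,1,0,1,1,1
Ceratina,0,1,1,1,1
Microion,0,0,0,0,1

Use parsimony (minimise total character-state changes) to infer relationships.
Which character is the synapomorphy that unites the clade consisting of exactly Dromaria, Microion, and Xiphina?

II

Character polarity is set by the outgroup: the derived state is whichever differs from the outgroup's state, so for II, IV the derived state is '0', and for the remaining characters it is '1'.
I: derived state '1' in Dromaria and Xiphina only — synapomorphy for {Dromaria, Xiphina}.
II: derived state '0' in Dromaria, Microion, and Xiphina only — synapomorphy for {Dromaria, Microion, Xiphina}.
III (state '1') occurs in Ceratina and Dromaria but conflicts with the nesting implied by the other characters — most parsimoniously interpreted as homoplasy.
IV (derived state '0') is unique to Microion (autapomorphy; uninformative for grouping).
V (derived state '1') is shared by all ingroup taxa — unites the whole ingroup.
Most parsimonious ingroup topology: (((Xiphina,Dromaria),Microion),Ceratina).
The clade {Dromaria, Microion, Xiphina} is supported by II: its derived state '0' occurs in exactly those taxa and in no other taxon (including the outgroup).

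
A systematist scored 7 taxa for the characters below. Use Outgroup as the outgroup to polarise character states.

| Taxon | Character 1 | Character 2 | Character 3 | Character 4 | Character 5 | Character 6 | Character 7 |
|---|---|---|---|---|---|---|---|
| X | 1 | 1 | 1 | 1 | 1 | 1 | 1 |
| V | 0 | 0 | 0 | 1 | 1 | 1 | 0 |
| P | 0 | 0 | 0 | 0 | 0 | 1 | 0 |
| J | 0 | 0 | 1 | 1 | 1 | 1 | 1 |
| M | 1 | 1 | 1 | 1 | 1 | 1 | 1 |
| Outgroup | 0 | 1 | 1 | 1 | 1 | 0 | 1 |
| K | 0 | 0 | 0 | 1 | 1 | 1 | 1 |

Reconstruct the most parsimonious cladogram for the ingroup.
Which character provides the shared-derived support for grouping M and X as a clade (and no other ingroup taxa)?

Character 1

Character polarity is set by the outgroup: the derived state is whichever differs from the outgroup's state, so for Character 2, Character 3, Character 4, Character 5, Character 7 the derived state is '0', and for the remaining characters it is '1'.
Only M and X show the derived state '1' for Character 1, supporting them as a clade.
Only J, K, P, and V show the derived state '0' for Character 2, supporting them as a clade.
Character 3: derived state '0' in K, P, and V only — synapomorphy for {K, P, V}.
Character 4 (derived state '0') is unique to P (autapomorphy; uninformative for grouping).
Character 5: derived state '0' in P only — an autapomorphy, so it tells us nothing about relationships among taxa.
All ingroup taxa share the derived state '1' for Character 6; it defines the ingroup but does not resolve relationships within it.
Character 7 (derived state '0') is shared by P and V — a synapomorphy uniting that clade.
Most parsimonious ingroup topology: (((K,(V,P)),J),(M,X)).
The clade {M, X} is supported by Character 1: its derived state '1' occurs in exactly those taxa and in no other taxon (including the outgroup).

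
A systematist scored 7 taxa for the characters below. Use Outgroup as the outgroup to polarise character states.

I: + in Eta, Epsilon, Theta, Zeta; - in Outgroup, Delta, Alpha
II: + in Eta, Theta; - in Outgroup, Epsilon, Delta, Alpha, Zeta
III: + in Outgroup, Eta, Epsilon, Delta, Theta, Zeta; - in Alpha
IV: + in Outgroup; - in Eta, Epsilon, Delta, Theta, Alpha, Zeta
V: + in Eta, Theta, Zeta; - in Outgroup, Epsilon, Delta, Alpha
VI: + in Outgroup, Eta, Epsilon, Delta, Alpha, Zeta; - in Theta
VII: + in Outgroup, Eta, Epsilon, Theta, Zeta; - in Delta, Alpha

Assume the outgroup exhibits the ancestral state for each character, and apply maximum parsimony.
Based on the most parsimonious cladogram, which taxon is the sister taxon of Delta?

Character polarity is set by the outgroup: the derived state is whichever differs from the outgroup's state, so for III, IV, VI, VII the derived state is '-', and for the remaining characters it is '+'.
Only Epsilon, Eta, Theta, and Zeta show the derived state '+' for I, supporting them as a clade.
II (derived state '+') is shared by Eta and Theta — a synapomorphy uniting that clade.
III (derived state '-') is unique to Alpha (autapomorphy; uninformative for grouping).
IV (derived state '-') is shared by all ingroup taxa — unites the whole ingroup.
V: derived state '+' in Eta, Theta, and Zeta only — synapomorphy for {Eta, Theta, Zeta}.
VI: derived state '-' in Theta only — an autapomorphy, so it tells us nothing about relationships among taxa.
Only Alpha and Delta show the derived state '-' for VII, supporting them as a clade.
Most parsimonious ingroup topology: ((((Eta,Theta),Zeta),Epsilon),(Delta,Alpha)).
Delta and Alpha form a cherry on this tree, so they are sister taxa.

Alpha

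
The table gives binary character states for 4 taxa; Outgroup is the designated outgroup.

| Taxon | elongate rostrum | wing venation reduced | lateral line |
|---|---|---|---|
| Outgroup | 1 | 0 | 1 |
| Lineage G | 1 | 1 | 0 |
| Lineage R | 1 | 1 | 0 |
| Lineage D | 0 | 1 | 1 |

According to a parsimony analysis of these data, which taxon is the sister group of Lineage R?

Character polarity is set by the outgroup: the derived state is whichever differs from the outgroup's state, so for elongate rostrum, lateral line the derived state is '0', and for the remaining characters it is '1'.
elongate rostrum: derived state '0' in Lineage D only — an autapomorphy, so it tells us nothing about relationships among taxa.
All ingroup taxa share the derived state '1' for wing venation reduced; it defines the ingroup but does not resolve relationships within it.
lateral line: derived state '0' in Lineage G and Lineage R only — synapomorphy for {Lineage G, Lineage R}.
Most parsimonious ingroup topology: ((Lineage G,Lineage R),Lineage D).
Lineage R and Lineage G form a cherry on this tree, so they are sister taxa.

Lineage G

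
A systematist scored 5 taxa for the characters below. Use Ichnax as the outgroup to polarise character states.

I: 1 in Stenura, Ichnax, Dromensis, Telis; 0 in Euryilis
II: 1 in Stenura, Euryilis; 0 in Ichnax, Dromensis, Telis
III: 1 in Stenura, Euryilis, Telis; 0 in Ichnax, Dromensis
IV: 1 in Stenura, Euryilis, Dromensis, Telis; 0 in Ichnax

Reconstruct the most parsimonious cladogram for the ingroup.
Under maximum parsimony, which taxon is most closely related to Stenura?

Euryilis

Character polarity is set by the outgroup: the derived state is whichever differs from the outgroup's state, so for I the derived state is '0', and for the remaining characters it is '1'.
I (derived state '0') is unique to Euryilis (autapomorphy; uninformative for grouping).
II: derived state '1' in Euryilis and Stenura only — synapomorphy for {Euryilis, Stenura}.
III: derived state '1' in Euryilis, Stenura, and Telis only — synapomorphy for {Euryilis, Stenura, Telis}.
IV (derived state '1') is shared by all ingroup taxa — unites the whole ingroup.
Most parsimonious ingroup topology: (((Euryilis,Stenura),Telis),Dromensis).
Stenura and Euryilis form a cherry on this tree, so they are sister taxa.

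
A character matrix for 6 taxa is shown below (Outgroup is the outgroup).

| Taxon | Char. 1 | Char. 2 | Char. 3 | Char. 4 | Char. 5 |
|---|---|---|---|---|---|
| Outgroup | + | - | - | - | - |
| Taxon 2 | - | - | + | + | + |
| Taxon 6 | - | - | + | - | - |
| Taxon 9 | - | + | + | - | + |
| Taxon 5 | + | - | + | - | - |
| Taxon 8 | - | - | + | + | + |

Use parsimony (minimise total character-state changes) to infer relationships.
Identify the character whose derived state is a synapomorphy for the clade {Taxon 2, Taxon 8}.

Char. 4

Character polarity is set by the outgroup: the derived state is whichever differs from the outgroup's state, so for Char. 1 the derived state is '-', and for the remaining characters it is '+'.
Char. 1 (derived state '-') is shared by Taxon 2, Taxon 6, Taxon 8, and Taxon 9 — a synapomorphy uniting that clade.
Char. 2: derived state '+' in Taxon 9 only — an autapomorphy, so it tells us nothing about relationships among taxa.
Char. 3 (derived state '+') is shared by all ingroup taxa — unites the whole ingroup.
Only Taxon 2 and Taxon 8 show the derived state '+' for Char. 4, supporting them as a clade.
Only Taxon 2, Taxon 8, and Taxon 9 show the derived state '+' for Char. 5, supporting them as a clade.
Most parsimonious ingroup topology: ((((Taxon 2,Taxon 8),Taxon 9),Taxon 6),Taxon 5).
The clade {Taxon 2, Taxon 8} is supported by Char. 4: its derived state '+' occurs in exactly those taxa and in no other taxon (including the outgroup).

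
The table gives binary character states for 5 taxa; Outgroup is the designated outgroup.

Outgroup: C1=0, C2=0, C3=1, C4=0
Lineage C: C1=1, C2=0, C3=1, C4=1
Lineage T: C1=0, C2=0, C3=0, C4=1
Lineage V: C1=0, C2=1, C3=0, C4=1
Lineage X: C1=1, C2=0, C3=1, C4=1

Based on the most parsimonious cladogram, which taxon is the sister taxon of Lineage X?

Lineage C

Character polarity is set by the outgroup: the derived state is whichever differs from the outgroup's state, so for C3 the derived state is '0', and for the remaining characters it is '1'.
C1 (derived state '1') is shared by Lineage C and Lineage X — a synapomorphy uniting that clade.
C2: derived state '1' in Lineage V only — an autapomorphy, so it tells us nothing about relationships among taxa.
Only Lineage T and Lineage V show the derived state '0' for C3, supporting them as a clade.
All ingroup taxa share the derived state '1' for C4; it defines the ingroup but does not resolve relationships within it.
Most parsimonious ingroup topology: ((Lineage C,Lineage X),(Lineage T,Lineage V)).
Lineage X and Lineage C form a cherry on this tree, so they are sister taxa.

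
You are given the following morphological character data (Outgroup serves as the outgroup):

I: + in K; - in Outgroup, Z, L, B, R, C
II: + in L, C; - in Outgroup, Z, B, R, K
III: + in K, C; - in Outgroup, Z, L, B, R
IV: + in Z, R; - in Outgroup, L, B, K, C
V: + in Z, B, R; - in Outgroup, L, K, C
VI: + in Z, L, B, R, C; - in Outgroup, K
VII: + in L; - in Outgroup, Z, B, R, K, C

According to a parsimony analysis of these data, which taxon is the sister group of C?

L

The outgroup has state '-' for every character, so '+' is the derived state throughout.
I (derived state '+') is unique to K (autapomorphy; uninformative for grouping).
II (derived state '+') is shared by C and L — a synapomorphy uniting that clade.
III (state '+') occurs in C and K but conflicts with the nesting implied by the other characters — most parsimoniously interpreted as homoplasy.
Only R and Z show the derived state '+' for IV, supporting them as a clade.
V (derived state '+') is shared by B, R, and Z — a synapomorphy uniting that clade.
Only B, C, L, R, and Z show the derived state '+' for VI, supporting them as a clade.
VII (derived state '+') is unique to L (autapomorphy; uninformative for grouping).
Most parsimonious ingroup topology: ((((Z,R),B),(L,C)),K).
C and L form a cherry on this tree, so they are sister taxa.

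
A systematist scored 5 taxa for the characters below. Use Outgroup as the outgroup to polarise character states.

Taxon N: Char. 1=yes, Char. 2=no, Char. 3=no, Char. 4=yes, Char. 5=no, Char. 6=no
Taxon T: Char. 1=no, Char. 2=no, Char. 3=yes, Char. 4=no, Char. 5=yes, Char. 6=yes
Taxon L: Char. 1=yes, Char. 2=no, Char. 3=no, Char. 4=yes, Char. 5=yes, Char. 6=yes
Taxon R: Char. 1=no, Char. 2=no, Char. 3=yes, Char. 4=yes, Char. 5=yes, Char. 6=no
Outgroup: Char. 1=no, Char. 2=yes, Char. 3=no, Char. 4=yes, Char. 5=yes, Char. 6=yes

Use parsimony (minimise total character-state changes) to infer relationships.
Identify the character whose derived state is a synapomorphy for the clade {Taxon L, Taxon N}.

Char. 1

Character polarity is set by the outgroup: the derived state is whichever differs from the outgroup's state, so for Char. 2, Char. 4, Char. 5, Char. 6 the derived state is 'no', and for the remaining characters it is 'yes'.
Char. 1: derived state 'yes' in Taxon L and Taxon N only — synapomorphy for {Taxon L, Taxon N}.
All ingroup taxa share the derived state 'no' for Char. 2; it defines the ingroup but does not resolve relationships within it.
Char. 3: derived state 'yes' in Taxon R and Taxon T only — synapomorphy for {Taxon R, Taxon T}.
Char. 4: derived state 'no' in Taxon T only — an autapomorphy, so it tells us nothing about relationships among taxa.
Char. 5 (derived state 'no') is unique to Taxon N (autapomorphy; uninformative for grouping).
Char. 6 groups Taxon N and Taxon R, which is incompatible with the clades supported by the remaining characters; treating it as convergent (homoplasy) costs fewer steps than any alternative tree.
Most parsimonious ingroup topology: ((Taxon N,Taxon L),(Taxon T,Taxon R)).
The clade {Taxon L, Taxon N} is supported by Char. 1: its derived state 'yes' occurs in exactly those taxa and in no other taxon (including the outgroup).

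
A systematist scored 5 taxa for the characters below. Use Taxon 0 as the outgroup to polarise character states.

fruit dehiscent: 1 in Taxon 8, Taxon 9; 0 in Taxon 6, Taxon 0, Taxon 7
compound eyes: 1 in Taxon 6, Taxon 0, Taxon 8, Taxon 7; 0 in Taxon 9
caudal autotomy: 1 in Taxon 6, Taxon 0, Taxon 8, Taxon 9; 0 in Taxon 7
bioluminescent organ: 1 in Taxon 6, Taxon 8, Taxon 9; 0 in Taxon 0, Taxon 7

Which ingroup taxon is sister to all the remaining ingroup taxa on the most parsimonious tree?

Taxon 7

Character polarity is set by the outgroup: the derived state is whichever differs from the outgroup's state, so for compound eyes, caudal autotomy the derived state is '0', and for the remaining characters it is '1'.
Only Taxon 8 and Taxon 9 show the derived state '1' for fruit dehiscent, supporting them as a clade.
compound eyes: derived state '0' in Taxon 9 only — an autapomorphy, so it tells us nothing about relationships among taxa.
caudal autotomy (derived state '0') is unique to Taxon 7 (autapomorphy; uninformative for grouping).
bioluminescent organ: derived state '1' in Taxon 6, Taxon 8, and Taxon 9 only — synapomorphy for {Taxon 6, Taxon 8, Taxon 9}.
Most parsimonious ingroup topology: (((Taxon 8,Taxon 9),Taxon 6),Taxon 7).
Taxon 7 is sister to the clade containing all other ingroup taxa, so it is the earliest-diverging (most basal) ingroup lineage.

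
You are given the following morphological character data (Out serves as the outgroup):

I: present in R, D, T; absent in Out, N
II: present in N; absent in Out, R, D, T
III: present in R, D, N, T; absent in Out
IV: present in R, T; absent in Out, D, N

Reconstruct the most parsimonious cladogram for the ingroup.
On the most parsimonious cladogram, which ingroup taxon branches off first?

The outgroup has state 'absent' for every character, so 'present' is the derived state throughout.
I: derived state 'present' in D, R, and T only — synapomorphy for {D, R, T}.
II (derived state 'present') is unique to N (autapomorphy; uninformative for grouping).
All ingroup taxa share the derived state 'present' for III; it defines the ingroup but does not resolve relationships within it.
IV: derived state 'present' in R and T only — synapomorphy for {R, T}.
Most parsimonious ingroup topology: ((D,(T,R)),N).
N is sister to the clade containing all other ingroup taxa, so it is the earliest-diverging (most basal) ingroup lineage.

N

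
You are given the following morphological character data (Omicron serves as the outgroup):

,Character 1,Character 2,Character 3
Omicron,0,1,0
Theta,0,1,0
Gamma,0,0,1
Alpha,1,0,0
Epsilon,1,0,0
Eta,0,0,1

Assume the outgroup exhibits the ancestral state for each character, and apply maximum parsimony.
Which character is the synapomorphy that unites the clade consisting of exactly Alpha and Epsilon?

Character 1

Character polarity is set by the outgroup: the derived state is whichever differs from the outgroup's state, so for Character 2 the derived state is '0', and for the remaining characters it is '1'.
Character 1 (derived state '1') is shared by Alpha and Epsilon — a synapomorphy uniting that clade.
Only Alpha, Epsilon, Eta, and Gamma show the derived state '0' for Character 2, supporting them as a clade.
Only Eta and Gamma show the derived state '1' for Character 3, supporting them as a clade.
Most parsimonious ingroup topology: (((Gamma,Eta),(Epsilon,Alpha)),Theta).
The clade {Alpha, Epsilon} is supported by Character 1: its derived state '1' occurs in exactly those taxa and in no other taxon (including the outgroup).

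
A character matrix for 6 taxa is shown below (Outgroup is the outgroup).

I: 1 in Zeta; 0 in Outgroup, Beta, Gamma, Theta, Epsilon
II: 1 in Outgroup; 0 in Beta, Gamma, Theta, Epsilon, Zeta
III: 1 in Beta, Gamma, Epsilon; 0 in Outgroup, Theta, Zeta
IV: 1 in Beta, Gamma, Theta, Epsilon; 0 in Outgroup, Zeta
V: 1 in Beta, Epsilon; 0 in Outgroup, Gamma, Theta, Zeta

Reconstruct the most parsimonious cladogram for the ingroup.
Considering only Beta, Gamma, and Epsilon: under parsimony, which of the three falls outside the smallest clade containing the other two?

Gamma

Character polarity is set by the outgroup: the derived state is whichever differs from the outgroup's state, so for II the derived state is '0', and for the remaining characters it is '1'.
I: derived state '1' in Zeta only — an autapomorphy, so it tells us nothing about relationships among taxa.
All ingroup taxa share the derived state '0' for II; it defines the ingroup but does not resolve relationships within it.
III: derived state '1' in Beta, Epsilon, and Gamma only — synapomorphy for {Beta, Epsilon, Gamma}.
Only Beta, Epsilon, Gamma, and Theta show the derived state '1' for IV, supporting them as a clade.
V (derived state '1') is shared by Beta and Epsilon — a synapomorphy uniting that clade.
Most parsimonious ingroup topology: ((((Beta,Epsilon),Gamma),Theta),Zeta).
Epsilon and Beta share a more recent common ancestor with each other than either does with Gamma, so Gamma is the least closely related of the three.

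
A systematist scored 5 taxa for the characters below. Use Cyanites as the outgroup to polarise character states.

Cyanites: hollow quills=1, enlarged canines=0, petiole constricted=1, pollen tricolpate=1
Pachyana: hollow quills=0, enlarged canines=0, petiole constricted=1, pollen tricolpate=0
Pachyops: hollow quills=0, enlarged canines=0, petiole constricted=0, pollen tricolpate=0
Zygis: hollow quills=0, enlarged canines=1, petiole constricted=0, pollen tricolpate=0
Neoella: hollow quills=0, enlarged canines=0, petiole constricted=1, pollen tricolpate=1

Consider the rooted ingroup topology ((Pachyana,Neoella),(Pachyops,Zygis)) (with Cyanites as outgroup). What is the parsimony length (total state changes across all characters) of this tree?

5

Map each character onto ((Pachyana,Neoella),(Pachyops,Zygis)) (rooted by Cyanites) and count the minimum state changes it requires (Fitch parsimony):
hollow quills: 1; enlarged canines: 1; petiole constricted: 1; pollen tricolpate: 2.
Total tree length = 5.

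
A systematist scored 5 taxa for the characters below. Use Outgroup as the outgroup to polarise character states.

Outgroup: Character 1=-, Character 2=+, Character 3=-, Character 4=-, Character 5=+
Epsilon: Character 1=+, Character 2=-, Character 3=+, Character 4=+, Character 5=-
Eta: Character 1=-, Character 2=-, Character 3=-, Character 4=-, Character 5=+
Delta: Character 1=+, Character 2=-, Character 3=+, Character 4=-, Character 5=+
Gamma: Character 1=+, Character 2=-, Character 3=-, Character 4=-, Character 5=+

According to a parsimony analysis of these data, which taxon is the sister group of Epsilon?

Delta

Character polarity is set by the outgroup: the derived state is whichever differs from the outgroup's state, so for Character 2, Character 5 the derived state is '-', and for the remaining characters it is '+'.
Character 1 (derived state '+') is shared by Delta, Epsilon, and Gamma — a synapomorphy uniting that clade.
Character 2 (derived state '-') is shared by all ingroup taxa — unites the whole ingroup.
Character 3: derived state '+' in Delta and Epsilon only — synapomorphy for {Delta, Epsilon}.
Character 4: derived state '+' in Epsilon only — an autapomorphy, so it tells us nothing about relationships among taxa.
Character 5: derived state '-' in Epsilon only — an autapomorphy, so it tells us nothing about relationships among taxa.
Most parsimonious ingroup topology: (((Epsilon,Delta),Gamma),Eta).
Epsilon and Delta form a cherry on this tree, so they are sister taxa.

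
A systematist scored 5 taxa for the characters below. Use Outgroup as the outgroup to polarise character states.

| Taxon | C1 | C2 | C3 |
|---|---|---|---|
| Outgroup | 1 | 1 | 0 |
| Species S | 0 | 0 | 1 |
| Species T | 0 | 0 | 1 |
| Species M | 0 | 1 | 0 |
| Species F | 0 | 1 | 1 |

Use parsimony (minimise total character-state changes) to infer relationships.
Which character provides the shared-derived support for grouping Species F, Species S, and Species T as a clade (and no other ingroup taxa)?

C3

Character polarity is set by the outgroup: the derived state is whichever differs from the outgroup's state, so for C1, C2 the derived state is '0', and for the remaining characters it is '1'.
All ingroup taxa share the derived state '0' for C1; it defines the ingroup but does not resolve relationships within it.
C2 (derived state '0') is shared by Species S and Species T — a synapomorphy uniting that clade.
Only Species F, Species S, and Species T show the derived state '1' for C3, supporting them as a clade.
Most parsimonious ingroup topology: (((Species S,Species T),Species F),Species M).
The clade {Species F, Species S, Species T} is supported by C3: its derived state '1' occurs in exactly those taxa and in no other taxon (including the outgroup).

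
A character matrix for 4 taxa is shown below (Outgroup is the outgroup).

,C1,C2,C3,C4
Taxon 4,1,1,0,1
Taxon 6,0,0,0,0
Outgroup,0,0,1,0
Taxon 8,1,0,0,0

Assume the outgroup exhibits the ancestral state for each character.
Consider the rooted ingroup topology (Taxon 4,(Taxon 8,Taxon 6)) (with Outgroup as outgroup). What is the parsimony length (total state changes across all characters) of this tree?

Map each character onto (Taxon 4,(Taxon 8,Taxon 6)) (rooted by Outgroup) and count the minimum state changes it requires (Fitch parsimony):
C1: 2; C2: 1; C3: 1; C4: 1.
Total tree length = 5.

5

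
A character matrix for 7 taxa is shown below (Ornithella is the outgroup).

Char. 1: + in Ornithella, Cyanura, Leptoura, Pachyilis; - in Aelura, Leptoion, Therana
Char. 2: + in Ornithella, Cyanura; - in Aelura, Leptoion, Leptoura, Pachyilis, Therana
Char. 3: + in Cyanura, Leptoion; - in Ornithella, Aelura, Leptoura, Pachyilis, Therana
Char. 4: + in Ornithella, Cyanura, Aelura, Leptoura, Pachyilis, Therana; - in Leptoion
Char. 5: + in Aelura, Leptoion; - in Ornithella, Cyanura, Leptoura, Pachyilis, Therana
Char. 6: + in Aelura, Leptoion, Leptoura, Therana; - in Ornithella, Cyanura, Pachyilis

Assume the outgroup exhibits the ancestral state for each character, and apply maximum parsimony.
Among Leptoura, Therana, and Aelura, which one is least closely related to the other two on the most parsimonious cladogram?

Character polarity is set by the outgroup: the derived state is whichever differs from the outgroup's state, so for Char. 1, Char. 2, Char. 4 the derived state is '-', and for the remaining characters it is '+'.
Only Aelura, Leptoion, and Therana show the derived state '-' for Char. 1, supporting them as a clade.
Char. 2 (derived state '-') is shared by Aelura, Leptoion, Leptoura, Pachyilis, and Therana — a synapomorphy uniting that clade.
Char. 3 (state '+') occurs in Cyanura and Leptoion but conflicts with the nesting implied by the other characters — most parsimoniously interpreted as homoplasy.
Char. 4: derived state '-' in Leptoion only — an autapomorphy, so it tells us nothing about relationships among taxa.
Char. 5: derived state '+' in Aelura and Leptoion only — synapomorphy for {Aelura, Leptoion}.
Char. 6 (derived state '+') is shared by Aelura, Leptoion, Leptoura, and Therana — a synapomorphy uniting that clade.
Most parsimonious ingroup topology: (Cyanura,((((Aelura,Leptoion),Therana),Leptoura),Pachyilis)).
Aelura and Therana share a more recent common ancestor with each other than either does with Leptoura, so Leptoura is the least closely related of the three.

Leptoura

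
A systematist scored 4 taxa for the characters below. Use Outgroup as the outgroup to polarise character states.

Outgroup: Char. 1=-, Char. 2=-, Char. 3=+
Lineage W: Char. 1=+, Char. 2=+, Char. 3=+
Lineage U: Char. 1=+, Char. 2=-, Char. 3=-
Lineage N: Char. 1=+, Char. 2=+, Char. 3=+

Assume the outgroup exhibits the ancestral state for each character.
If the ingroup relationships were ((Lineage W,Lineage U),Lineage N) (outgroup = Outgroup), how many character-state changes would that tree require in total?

Map each character onto ((Lineage W,Lineage U),Lineage N) (rooted by Outgroup) and count the minimum state changes it requires (Fitch parsimony):
Char. 1: 1; Char. 2: 2; Char. 3: 1.
Total tree length = 4.

4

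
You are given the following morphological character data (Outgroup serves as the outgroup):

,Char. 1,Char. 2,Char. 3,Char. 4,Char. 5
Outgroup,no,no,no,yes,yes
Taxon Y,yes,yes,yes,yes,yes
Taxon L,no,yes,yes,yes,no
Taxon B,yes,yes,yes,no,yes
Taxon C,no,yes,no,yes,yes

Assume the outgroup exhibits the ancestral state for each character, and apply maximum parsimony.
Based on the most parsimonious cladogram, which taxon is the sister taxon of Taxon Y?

Character polarity is set by the outgroup: the derived state is whichever differs from the outgroup's state, so for Char. 4, Char. 5 the derived state is 'no', and for the remaining characters it is 'yes'.
Only Taxon B and Taxon Y show the derived state 'yes' for Char. 1, supporting them as a clade.
Char. 2 (derived state 'yes') is shared by all ingroup taxa — unites the whole ingroup.
Only Taxon B, Taxon L, and Taxon Y show the derived state 'yes' for Char. 3, supporting them as a clade.
Char. 4 (derived state 'no') is unique to Taxon B (autapomorphy; uninformative for grouping).
Char. 5: derived state 'no' in Taxon L only — an autapomorphy, so it tells us nothing about relationships among taxa.
Most parsimonious ingroup topology: (((Taxon Y,Taxon B),Taxon L),Taxon C).
Taxon Y and Taxon B form a cherry on this tree, so they are sister taxa.

Taxon B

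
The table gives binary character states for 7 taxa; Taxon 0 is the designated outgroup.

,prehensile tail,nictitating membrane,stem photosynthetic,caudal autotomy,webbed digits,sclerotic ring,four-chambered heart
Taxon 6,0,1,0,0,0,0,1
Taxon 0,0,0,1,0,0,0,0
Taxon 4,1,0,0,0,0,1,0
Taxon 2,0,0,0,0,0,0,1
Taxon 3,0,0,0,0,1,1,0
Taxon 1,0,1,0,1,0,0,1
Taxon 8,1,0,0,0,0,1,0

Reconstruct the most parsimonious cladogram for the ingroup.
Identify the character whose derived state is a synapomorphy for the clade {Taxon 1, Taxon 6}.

Character polarity is set by the outgroup: the derived state is whichever differs from the outgroup's state, so for stem photosynthetic the derived state is '0', and for the remaining characters it is '1'.
Only Taxon 4 and Taxon 8 show the derived state '1' for prehensile tail, supporting them as a clade.
Only Taxon 1 and Taxon 6 show the derived state '1' for nictitating membrane, supporting them as a clade.
stem photosynthetic (derived state '0') is shared by all ingroup taxa — unites the whole ingroup.
caudal autotomy (derived state '1') is unique to Taxon 1 (autapomorphy; uninformative for grouping).
webbed digits: derived state '1' in Taxon 3 only — an autapomorphy, so it tells us nothing about relationships among taxa.
sclerotic ring: derived state '1' in Taxon 3, Taxon 4, and Taxon 8 only — synapomorphy for {Taxon 3, Taxon 4, Taxon 8}.
Only Taxon 1, Taxon 2, and Taxon 6 show the derived state '1' for four-chambered heart, supporting them as a clade.
Most parsimonious ingroup topology: (((Taxon 4,Taxon 8),Taxon 3),((Taxon 6,Taxon 1),Taxon 2)).
The clade {Taxon 1, Taxon 6} is supported by nictitating membrane: its derived state '1' occurs in exactly those taxa and in no other taxon (including the outgroup).

nictitating membrane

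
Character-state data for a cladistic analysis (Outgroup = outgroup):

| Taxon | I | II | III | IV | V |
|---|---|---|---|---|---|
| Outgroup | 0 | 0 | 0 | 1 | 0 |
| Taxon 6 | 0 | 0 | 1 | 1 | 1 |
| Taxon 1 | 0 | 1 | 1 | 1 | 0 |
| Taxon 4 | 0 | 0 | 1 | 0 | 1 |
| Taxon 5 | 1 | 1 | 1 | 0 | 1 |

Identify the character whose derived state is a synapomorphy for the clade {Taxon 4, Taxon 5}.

IV

Character polarity is set by the outgroup: the derived state is whichever differs from the outgroup's state, so for IV the derived state is '0', and for the remaining characters it is '1'.
I: derived state '1' in Taxon 5 only — an autapomorphy, so it tells us nothing about relationships among taxa.
II groups Taxon 1 and Taxon 5, which is incompatible with the clades supported by the remaining characters; treating it as convergent (homoplasy) costs fewer steps than any alternative tree.
III (derived state '1') is shared by all ingroup taxa — unites the whole ingroup.
IV (derived state '0') is shared by Taxon 4 and Taxon 5 — a synapomorphy uniting that clade.
V (derived state '1') is shared by Taxon 4, Taxon 5, and Taxon 6 — a synapomorphy uniting that clade.
Most parsimonious ingroup topology: ((Taxon 6,(Taxon 4,Taxon 5)),Taxon 1).
The clade {Taxon 4, Taxon 5} is supported by IV: its derived state '0' occurs in exactly those taxa and in no other taxon (including the outgroup).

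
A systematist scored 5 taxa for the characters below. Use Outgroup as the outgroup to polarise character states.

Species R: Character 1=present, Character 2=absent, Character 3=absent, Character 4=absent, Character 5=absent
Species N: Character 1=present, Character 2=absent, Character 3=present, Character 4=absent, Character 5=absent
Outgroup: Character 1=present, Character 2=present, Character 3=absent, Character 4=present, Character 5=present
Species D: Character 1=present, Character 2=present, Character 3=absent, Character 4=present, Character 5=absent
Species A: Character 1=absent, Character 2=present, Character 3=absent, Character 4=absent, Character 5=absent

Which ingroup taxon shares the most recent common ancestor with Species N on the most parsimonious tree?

Character polarity is set by the outgroup: the derived state is whichever differs from the outgroup's state, so for Character 1, Character 2, Character 4, Character 5 the derived state is 'absent', and for the remaining characters it is 'present'.
Character 1: derived state 'absent' in Species A only — an autapomorphy, so it tells us nothing about relationships among taxa.
Only Species N and Species R show the derived state 'absent' for Character 2, supporting them as a clade.
Character 3: derived state 'present' in Species N only — an autapomorphy, so it tells us nothing about relationships among taxa.
Only Species A, Species N, and Species R show the derived state 'absent' for Character 4, supporting them as a clade.
Character 5 (derived state 'absent') is shared by all ingroup taxa — unites the whole ingroup.
Most parsimonious ingroup topology: (Species D,(Species A,(Species R,Species N))).
Species N and Species R form a cherry on this tree, so they are sister taxa.

Species R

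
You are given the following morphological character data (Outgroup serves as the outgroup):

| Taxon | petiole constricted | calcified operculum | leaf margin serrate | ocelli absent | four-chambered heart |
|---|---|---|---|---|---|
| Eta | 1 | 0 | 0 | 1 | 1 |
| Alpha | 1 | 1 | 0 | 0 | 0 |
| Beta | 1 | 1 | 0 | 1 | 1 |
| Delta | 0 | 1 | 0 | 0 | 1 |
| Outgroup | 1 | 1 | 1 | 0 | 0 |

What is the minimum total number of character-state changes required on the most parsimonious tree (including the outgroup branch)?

5

Character polarity is set by the outgroup: the derived state is whichever differs from the outgroup's state, so for petiole constricted, calcified operculum, leaf margin serrate the derived state is '0', and for the remaining characters it is '1'.
petiole constricted: derived state '0' in Delta only — an autapomorphy, so it tells us nothing about relationships among taxa.
calcified operculum: derived state '0' in Eta only — an autapomorphy, so it tells us nothing about relationships among taxa.
leaf margin serrate (derived state '0') is shared by all ingroup taxa — unites the whole ingroup.
ocelli absent: derived state '1' in Beta and Eta only — synapomorphy for {Beta, Eta}.
four-chambered heart: derived state '1' in Beta, Delta, and Eta only — synapomorphy for {Beta, Delta, Eta}.
Most parsimonious ingroup topology: ((Delta,(Beta,Eta)),Alpha).
Changes per character on this tree: petiole constricted: 1; calcified operculum: 1; leaf margin serrate: 1; ocelli absent: 1; four-chambered heart: 1.
Total = 5.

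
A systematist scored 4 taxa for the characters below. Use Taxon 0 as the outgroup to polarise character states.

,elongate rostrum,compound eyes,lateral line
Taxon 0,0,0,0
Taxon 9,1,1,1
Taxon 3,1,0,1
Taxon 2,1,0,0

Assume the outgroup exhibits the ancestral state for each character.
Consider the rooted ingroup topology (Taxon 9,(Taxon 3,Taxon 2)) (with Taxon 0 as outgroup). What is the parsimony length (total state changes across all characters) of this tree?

Map each character onto (Taxon 9,(Taxon 3,Taxon 2)) (rooted by Taxon 0) and count the minimum state changes it requires (Fitch parsimony):
elongate rostrum: 1; compound eyes: 1; lateral line: 2.
Total tree length = 4.

4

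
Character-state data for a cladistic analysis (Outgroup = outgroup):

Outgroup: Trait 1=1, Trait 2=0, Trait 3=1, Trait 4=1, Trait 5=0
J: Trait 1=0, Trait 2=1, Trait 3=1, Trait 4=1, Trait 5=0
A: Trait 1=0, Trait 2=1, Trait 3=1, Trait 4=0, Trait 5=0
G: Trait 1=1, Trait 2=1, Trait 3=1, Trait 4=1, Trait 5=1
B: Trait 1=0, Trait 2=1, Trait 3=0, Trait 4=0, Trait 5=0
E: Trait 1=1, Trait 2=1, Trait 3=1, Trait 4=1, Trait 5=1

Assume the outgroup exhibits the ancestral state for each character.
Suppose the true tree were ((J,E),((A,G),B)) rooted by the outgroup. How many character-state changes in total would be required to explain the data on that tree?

Map each character onto ((J,E),((A,G),B)) (rooted by Outgroup) and count the minimum state changes it requires (Fitch parsimony):
Trait 1: 3; Trait 2: 1; Trait 3: 1; Trait 4: 2; Trait 5: 2.
Total tree length = 9.

9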